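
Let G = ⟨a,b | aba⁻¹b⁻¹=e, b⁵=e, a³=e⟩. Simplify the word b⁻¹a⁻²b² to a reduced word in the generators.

Multiply left to right, reducing at each step:
  (b⁴) · a⁻² = ab⁴
  (ab⁴) · b² = ab

Answer: ab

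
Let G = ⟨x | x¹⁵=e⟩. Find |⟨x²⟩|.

|⟨x²⟩| equals the order of x². Compute successive powers until reaching e:
  (x²)¹ = x², (x²)² = x⁴, (x²)³ = x⁶, (x²)⁴ = x⁸, (x²)⁵ = x¹⁰, (x²)⁶ = x¹², (x²)⁷ = x¹⁴, (x²)⁸ = x, (x²)⁹ = x³, (x²)¹⁰ = x⁵, (x²)¹¹ = x⁷, (x²)¹² = x⁹, (x²)¹³ = x¹¹, (x²)¹⁴ = x¹³, (x²)¹⁵ = e.
The smallest positive k with (x²)ᵏ = e is 15, so |⟨x²⟩| = 15.

Answer: 15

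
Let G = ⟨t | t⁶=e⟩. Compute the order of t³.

Compute successive powers until reaching e:
  (t³)¹ = t³, (t³)² = e.
The smallest positive k with (t³)ᵏ = e is 2.

Answer: 2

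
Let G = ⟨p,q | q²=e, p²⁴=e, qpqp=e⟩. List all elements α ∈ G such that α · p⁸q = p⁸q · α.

⟨p⁸q⟩ ⊆ C_G(p⁸q) since powers of p⁸q commute with p⁸q; so |C_G(p⁸q)| ≥ |⟨p⁸q⟩| = 2.
By orbit–stabilizer, |C_G(p⁸q)| = |G| / |conj. class of p⁸q| = 48 / 12 = 4.
The 4 elements commuting with p⁸q are {e, p¹², p⁸q, p²⁰q}.

Answer: {e, p¹², p⁸q, p²⁰q}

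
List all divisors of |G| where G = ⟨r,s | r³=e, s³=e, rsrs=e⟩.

|G| = 12 = 2² · 3. By Lagrange's theorem the order of any subgroup divides 12; the divisors of 12 are 1, 2, 3, 4, 6, 12.

Answer: 1, 2, 3, 4, 6, 12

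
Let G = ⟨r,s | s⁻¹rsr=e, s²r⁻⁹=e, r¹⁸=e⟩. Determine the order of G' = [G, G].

G' = [G, G] is generated by all commutators. The generator-pair commutators are: [r, s] = r².
The subgroup they normally generate is {e, r², r⁴, r⁶, r⁸, r¹⁰, r¹², r¹⁴, r¹⁶}, of order 9.
Check: |G/G'| = 36/9 = 4 is the order of the abelianisation.

Answer: 9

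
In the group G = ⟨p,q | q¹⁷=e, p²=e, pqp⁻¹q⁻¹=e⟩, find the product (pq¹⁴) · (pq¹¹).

Compute (pq¹⁴) · (pq¹¹) by multiplying left to right and reducing via the relations at each step:
  (pq¹⁴) · p = q¹⁴
  (q¹⁴) · q¹¹ = q⁸

Answer: q⁸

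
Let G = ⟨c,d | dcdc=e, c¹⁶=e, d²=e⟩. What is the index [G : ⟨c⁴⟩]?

First find ord(c⁴) by computing successive powers:
  (c⁴)¹ = c⁴, (c⁴)² = c⁸, (c⁴)³ = c¹², (c⁴)⁴ = e.
So |⟨c⁴⟩| = ord(c⁴) = 4. With |G| = 32, by Lagrange [G : ⟨c⁴⟩] = 32/4 = 8.

Answer: 8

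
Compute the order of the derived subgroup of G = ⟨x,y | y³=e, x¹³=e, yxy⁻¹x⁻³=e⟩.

G' = [G, G] is generated by all commutators. The generator-pair commutators are: [x, y] = x¹¹.
The subgroup they normally generate is {e, x, x², x³, x⁴, x⁵, x⁶, x⁷, x⁸, x⁹, x¹⁰, x¹¹, x¹²}, of order 13.
Check: |G/G'| = 39/13 = 3 is the order of the abelianisation.

Answer: 13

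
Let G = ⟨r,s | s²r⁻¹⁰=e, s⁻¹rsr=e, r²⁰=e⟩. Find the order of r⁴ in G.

Compute successive powers until reaching e:
  (r⁴)¹ = r⁴, (r⁴)² = r⁸, (r⁴)³ = r¹², (r⁴)⁴ = r¹⁶, (r⁴)⁵ = e.
The smallest positive k with (r⁴)ᵏ = e is 5.

Answer: 5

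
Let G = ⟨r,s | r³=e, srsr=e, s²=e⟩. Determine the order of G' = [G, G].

G' = [G, G] is generated by all commutators. The generator-pair commutators are: [r, s] = r².
The subgroup they normally generate is {e, r, r²}, of order 3.
Check: |G/G'| = 6/3 = 2 is the order of the abelianisation.

Answer: 3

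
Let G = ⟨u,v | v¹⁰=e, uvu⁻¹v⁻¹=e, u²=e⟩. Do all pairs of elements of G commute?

Each pair of generators commutes: u·v = uv = v·u. Since the generators pairwise commute, every element of G commutes with every other, so G is abelian.

Answer: Yes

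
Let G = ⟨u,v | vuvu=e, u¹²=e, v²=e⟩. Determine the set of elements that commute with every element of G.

An element z ∈ Z(G) iff z commutes with every generator.
For example u⁶ is central: (u⁶)·u = u⁷ = u·(u⁶); (u⁶)·v = u⁶v = v·(u⁶).
Whereas u ∉ Z(G) since u·v = uv ≠ u¹¹v = v·u.
Checking each of the 24 elements this way gives Z(G) = {e, u⁶}, of order 2.

Answer: {e, u⁶}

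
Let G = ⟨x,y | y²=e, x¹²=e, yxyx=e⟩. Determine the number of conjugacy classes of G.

The conjugacy classes (representative and size) are:
  [e] (size 1), [x¹¹] (size 2), [x²] (size 2), [x⁹] (size 2), [x⁴] (size 2), [x⁵] (size 2), [x⁶] (size 1), [y] (size 6), [xy] (size 6).
Class equation: 1 + 2 + 2 + 2 + 2 + 2 + 1 + 6 + 6 = 24 = |G|. So G has 9 conjugacy classes.

Answer: 9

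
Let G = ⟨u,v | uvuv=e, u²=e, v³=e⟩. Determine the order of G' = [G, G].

G' = [G, G] is generated by all commutators. The generator-pair commutators are: [u, v] = v.
The subgroup they normally generate is {e, v, v²}, of order 3.
Check: |G/G'| = 6/3 = 2 is the order of the abelianisation.

Answer: 3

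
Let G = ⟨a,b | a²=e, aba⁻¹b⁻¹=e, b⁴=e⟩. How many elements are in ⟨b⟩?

|⟨b⟩| equals the order of b. Compute successive powers until reaching e:
  b¹ = b, b² = b², b³ = b³, b⁴ = e.
The smallest positive k with bᵏ = e is 4, so |⟨b⟩| = 4.

Answer: 4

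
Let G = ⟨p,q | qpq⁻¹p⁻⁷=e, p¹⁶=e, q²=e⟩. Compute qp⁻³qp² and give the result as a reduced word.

Multiply left to right, reducing at each step:
  q · p⁻³ = p¹¹q
  (p¹¹q) · q = p¹¹
  (p¹¹) · p² = p¹³

Answer: p¹³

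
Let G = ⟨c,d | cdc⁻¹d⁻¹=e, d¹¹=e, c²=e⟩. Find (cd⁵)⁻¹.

The order of (cd⁵) is 22 (smallest k with (cd⁵)ᵏ = e), so (cd⁵)⁻¹ = (cd⁵)²¹ = cd⁶.
Check: (cd⁵) · (cd⁶) → (cd⁵) · c = d⁵;   (d⁵) · d⁶ = e, giving e as required.

Answer: cd⁶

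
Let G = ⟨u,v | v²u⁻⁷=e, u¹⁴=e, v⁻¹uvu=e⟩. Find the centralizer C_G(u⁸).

⟨u⁸⟩ ⊆ C_G(u⁸) since powers of u⁸ commute with u⁸; so |C_G(u⁸)| ≥ |⟨u⁸⟩| = 7.
By orbit–stabilizer, |C_G(u⁸)| = |G| / |conj. class of u⁸| = 28 / 2 = 14.
The 14 elements commuting with u⁸ are {e, u, u², u³, u⁴, u⁵, u⁶, u⁷, u⁸, u⁹, u¹⁰, u¹¹, u¹², u¹³}.

Answer: {e, u, u², u³, u⁴, u⁵, u⁶, u⁷, u⁸, u⁹, u¹⁰, u¹¹, u¹², u¹³}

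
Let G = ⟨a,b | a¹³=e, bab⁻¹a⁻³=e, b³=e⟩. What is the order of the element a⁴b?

Compute successive powers until reaching e:
  (a⁴b)¹ = a⁴b, (a⁴b)² = a³b², (a⁴b)³ = e.
The smallest positive k with (a⁴b)ᵏ = e is 3.

Answer: 3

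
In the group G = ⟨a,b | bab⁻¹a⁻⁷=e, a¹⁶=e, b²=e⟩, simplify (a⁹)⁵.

Compute successive powers of (a⁹), reducing at each step:
  (a⁹)²: (a⁹) · a⁹ = a²
  (a⁹)³: (a²) · a⁹ = a¹¹
  (a⁹)⁴: (a¹¹) · a⁹ = a⁴
  (a⁹)⁵: (a⁴) · a⁹ = a¹³

Answer: a¹³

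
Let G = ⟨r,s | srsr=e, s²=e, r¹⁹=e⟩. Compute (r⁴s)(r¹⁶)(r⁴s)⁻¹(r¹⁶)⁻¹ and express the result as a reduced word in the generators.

[(r⁴s), (r¹⁶)] = (r⁴s)·(r¹⁶)·(r⁴s)⁻¹·(r¹⁶)⁻¹.
  (r⁴s) · (r¹⁶) = r⁷s
  (r⁷s) · (r⁴s) = r³
  (r³) · (r³) = r⁶

Answer: r⁶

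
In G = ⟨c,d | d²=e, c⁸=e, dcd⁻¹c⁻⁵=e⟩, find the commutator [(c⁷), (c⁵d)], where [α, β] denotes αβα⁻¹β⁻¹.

[(c⁷), (c⁵d)] = (c⁷)·(c⁵d)·(c⁷)⁻¹·(c⁵d)⁻¹.
  (c⁷) · (c⁵d) = c⁴d
  (c⁴d) · c = cd
  (cd) · (c⁷d) = c⁴

Answer: c⁴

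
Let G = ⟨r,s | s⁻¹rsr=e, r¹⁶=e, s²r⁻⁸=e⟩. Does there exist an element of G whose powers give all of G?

Every cyclic group is abelian. But r·s = rs while s·r = r⁷s⁻¹, so r·s ≠ s·r and G is not abelian. Hence G is not cyclic.

Answer: No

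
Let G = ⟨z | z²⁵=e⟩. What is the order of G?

G is generated by a single element, so G is cyclic. The relator gives z²⁵ = e and no smaller power is forced to be e, so the 25 powers {e, z, z², z³, z⁴, z⁵, z⁶, z⁷, z⁸, z⁹, z²², z²³, z²¹, z²⁰, z²⁴, z¹², z¹³, z¹¹, z¹⁰, z¹⁴, z¹⁵, z¹⁶, z¹⁷, z¹⁸, z¹⁹} are distinct. Hence |G| = 25.

Answer: 25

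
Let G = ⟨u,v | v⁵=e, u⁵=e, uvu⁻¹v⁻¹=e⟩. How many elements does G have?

Enumerate words in the generators, reducing via the relations: the distinct elements are
  {e, u, v, uv, u², u³, u⁴, v², v³, v⁴, uv², uv³, uv⁴, u²v, u³v, u⁴v, u²v², u²v³, u²v⁴, u³v², u³v³, u³v⁴, u⁴v², u⁴v³, u⁴v⁴}.
No further products give new elements, so |G| = 25.

Answer: 25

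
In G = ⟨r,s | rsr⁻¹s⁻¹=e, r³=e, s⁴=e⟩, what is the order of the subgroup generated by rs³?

|⟨rs³⟩| equals the order of rs³. Compute successive powers until reaching e:
  (rs³)¹ = rs³, (rs³)² = r²s², (rs³)³ = s, (rs³)⁴ = r, (rs³)⁵ = r²s³, (rs³)⁶ = s², (rs³)⁷ = rs, (rs³)⁸ = r², (rs³)⁹ = s³, (rs³)¹⁰ = rs², (rs³)¹¹ = r²s, (rs³)¹² = e.
The smallest positive k with (rs³)ᵏ = e is 12, so |⟨rs³⟩| = 12.

Answer: 12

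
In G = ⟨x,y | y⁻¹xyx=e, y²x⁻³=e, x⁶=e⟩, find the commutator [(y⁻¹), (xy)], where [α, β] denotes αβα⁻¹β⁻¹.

[(y⁻¹), (xy)] = (y⁻¹)·(xy)·(y⁻¹)⁻¹·(xy)⁻¹.
  (y⁻¹) · (xy) = x⁵
  (x⁵) · y = x²y⁻¹
  (x²y⁻¹) · (xy⁻¹) = x⁴

Answer: x⁴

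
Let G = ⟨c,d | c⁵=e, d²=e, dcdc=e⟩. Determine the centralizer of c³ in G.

⟨c³⟩ ⊆ C_G(c³) since powers of c³ commute with c³; so |C_G(c³)| ≥ |⟨c³⟩| = 5.
By orbit–stabilizer, |C_G(c³)| = |G| / |conj. class of c³| = 10 / 2 = 5.
The 5 elements commuting with c³ are {e, c, c², c³, c⁴}.

Answer: {e, c, c², c³, c⁴}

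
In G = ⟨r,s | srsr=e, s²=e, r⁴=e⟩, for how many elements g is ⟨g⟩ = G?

⟨g⟩ = G would require ord(g) = |G| = 8, but the maximum element order in G is 4 < 8. So G is not cyclic and no single element generates it: the count is 0.

Answer: 0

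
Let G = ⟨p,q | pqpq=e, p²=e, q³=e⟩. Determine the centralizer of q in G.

⟨q⟩ ⊆ C_G(q) since powers of q commute with q; so |C_G(q)| ≥ |⟨q⟩| = 3.
By orbit–stabilizer, |C_G(q)| = |G| / |conj. class of q| = 6 / 2 = 3.
The 3 elements commuting with q are {e, q, q²}.

Answer: {e, q, q²}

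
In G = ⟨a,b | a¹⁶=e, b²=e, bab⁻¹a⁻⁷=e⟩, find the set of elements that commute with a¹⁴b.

⟨a¹⁴b⟩ ⊆ C_G(a¹⁴b) since powers of a¹⁴b commute with a¹⁴b; so |C_G(a¹⁴b)| ≥ |⟨a¹⁴b⟩| = 2.
By orbit–stabilizer, |C_G(a¹⁴b)| = |G| / |conj. class of a¹⁴b| = 32 / 8 = 4.
The 4 elements commuting with a¹⁴b are {e, a⁸, a⁶b, a¹⁴b}.

Answer: {e, a⁸, a⁶b, a¹⁴b}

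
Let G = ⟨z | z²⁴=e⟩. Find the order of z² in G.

Compute successive powers until reaching e:
  (z²)¹ = z², (z²)² = z⁴, (z²)³ = z⁶, (z²)⁴ = z⁸, (z²)⁵ = z¹⁰, (z²)⁶ = z¹², (z²)⁷ = z¹⁴, (z²)⁸ = z¹⁶, (z²)⁹ = z¹⁸, (z²)¹⁰ = z²⁰, (z²)¹¹ = z²², (z²)¹² = e.
The smallest positive k with (z²)ᵏ = e is 12.

Answer: 12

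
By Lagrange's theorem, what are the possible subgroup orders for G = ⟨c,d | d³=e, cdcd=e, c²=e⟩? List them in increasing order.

|G| = 6 = 2 · 3. By Lagrange's theorem the order of any subgroup divides 6; the divisors of 6 are 1, 2, 3, 6.

Answer: 1, 2, 3, 6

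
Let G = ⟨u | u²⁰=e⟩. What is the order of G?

G is generated by a single element, so G is cyclic. The relator gives u²⁰ = e and no smaller power is forced to be e, so the 20 powers {e, u, u², u³, u⁴, u⁵, u⁶, u⁷, u⁸, u⁹, u¹², u¹³, u¹¹, u¹⁰, u¹⁴, u¹⁵, u¹⁶, u¹⁷, u¹⁸, u¹⁹} are distinct. Hence |G| = 20.

Answer: 20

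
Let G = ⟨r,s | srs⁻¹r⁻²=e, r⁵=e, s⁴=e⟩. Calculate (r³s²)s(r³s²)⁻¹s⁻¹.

[(r³s²), s] = (r³s²)·s·(r³s²)⁻¹·s⁻¹.
  (r³s²) · s = r³s³
  (r³s³) · (r³s²) = r²s
  (r²s) · (s³) = r²

Answer: r²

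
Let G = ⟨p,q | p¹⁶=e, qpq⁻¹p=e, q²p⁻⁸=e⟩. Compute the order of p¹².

Compute successive powers until reaching e:
  (p¹²)¹ = p¹², (p¹²)² = p⁸, (p¹²)³ = p⁴, (p¹²)⁴ = e.
The smallest positive k with (p¹²)ᵏ = e is 4.

Answer: 4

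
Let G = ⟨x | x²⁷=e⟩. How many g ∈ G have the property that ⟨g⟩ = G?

G is cyclic of order 27. An element generates G iff its order is 27, and a cyclic group of order 27 has exactly φ(27) = 18 such elements.

Answer: 18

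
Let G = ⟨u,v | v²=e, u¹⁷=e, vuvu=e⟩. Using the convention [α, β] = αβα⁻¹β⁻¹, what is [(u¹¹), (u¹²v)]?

[(u¹¹), (u¹²v)] = (u¹¹)·(u¹²v)·(u¹¹)⁻¹·(u¹²v)⁻¹.
  (u¹¹) · (u¹²v) = u⁶v
  (u⁶v) · (u⁶) = v
  v · (u¹²v) = u⁵

Answer: u⁵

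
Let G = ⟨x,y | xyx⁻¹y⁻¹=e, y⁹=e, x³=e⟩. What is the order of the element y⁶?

Compute successive powers until reaching e:
  (y⁶)¹ = y⁶, (y⁶)² = y³, (y⁶)³ = e.
The smallest positive k with (y⁶)ᵏ = e is 3.

Answer: 3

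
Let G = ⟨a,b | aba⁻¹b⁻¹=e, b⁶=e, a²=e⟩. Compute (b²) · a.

Compute (b²) · a by multiplying left to right and reducing via the relations at each step:
  (b²) · a = ab²

Answer: ab²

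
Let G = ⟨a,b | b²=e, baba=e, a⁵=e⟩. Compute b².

Compute successive powers of b, reducing at each step:
  b²: b · b = e

Answer: e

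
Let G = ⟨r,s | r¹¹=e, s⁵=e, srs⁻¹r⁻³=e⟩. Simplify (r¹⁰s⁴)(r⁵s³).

Compute (r¹⁰s⁴) · (r⁵s³) by multiplying left to right and reducing via the relations at each step:
  (r¹⁰s⁴) · r⁵ = r⁸s⁴
  (r⁸s⁴) · s³ = r⁸s²

Answer: r⁸s²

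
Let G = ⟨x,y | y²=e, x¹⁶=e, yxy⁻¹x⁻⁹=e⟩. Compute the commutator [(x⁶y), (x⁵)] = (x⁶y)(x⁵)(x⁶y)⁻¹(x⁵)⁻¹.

[(x⁶y), (x⁵)] = (x⁶y)·(x⁵)·(x⁶y)⁻¹·(x⁵)⁻¹.
  (x⁶y) · (x⁵) = x³y
  (x³y) · (x¹⁰y) = x¹³
  (x¹³) · (x¹¹) = x⁸

Answer: x⁸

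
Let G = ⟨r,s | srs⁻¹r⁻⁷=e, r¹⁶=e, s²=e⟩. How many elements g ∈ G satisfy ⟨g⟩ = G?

⟨g⟩ = G would require ord(g) = |G| = 32, but the maximum element order in G is 16 < 32. So G is not cyclic and no single element generates it: the count is 0.

Answer: 0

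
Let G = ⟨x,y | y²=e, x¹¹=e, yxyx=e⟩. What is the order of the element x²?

Compute successive powers until reaching e:
  (x²)¹ = x², (x²)² = x⁴, (x²)³ = x⁶, (x²)⁴ = x⁸, (x²)⁵ = x¹⁰, (x²)⁶ = x, (x²)⁷ = x³, (x²)⁸ = x⁵, (x²)⁹ = x⁷, (x²)¹⁰ = x⁹, (x²)¹¹ = e.
The smallest positive k with (x²)ᵏ = e is 11.

Answer: 11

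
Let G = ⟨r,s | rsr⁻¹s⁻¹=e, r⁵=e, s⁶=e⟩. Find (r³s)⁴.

Compute successive powers of (r³s), reducing at each step:
  (r³s)²: (r³s) · r³ = rs;   (rs) · s = rs²
  (r³s)³: (rs²) · r³ = r⁴s²;   (r⁴s²) · s = r⁴s³
  (r³s)⁴: (r⁴s³) · r³ = r²s³;   (r²s³) · s = r²s⁴

Answer: r²s⁴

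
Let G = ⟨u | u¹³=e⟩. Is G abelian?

G has a single generator, so G is cyclic and hence abelian.

Answer: Yes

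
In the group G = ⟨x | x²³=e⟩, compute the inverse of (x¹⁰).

The order of (x¹⁰) is 23 (smallest k with (x¹⁰)ᵏ = e), so (x¹⁰)⁻¹ = (x¹⁰)²² = x¹³.
Check: (x¹⁰) · (x¹³) → (x¹⁰) · x¹³ = e, giving e as required.

Answer: x¹³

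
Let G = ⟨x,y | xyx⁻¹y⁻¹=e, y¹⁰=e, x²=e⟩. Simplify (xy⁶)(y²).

Compute (xy⁶) · (y²) by multiplying left to right and reducing via the relations at each step:
  (xy⁶) · y² = xy⁸

Answer: xy⁸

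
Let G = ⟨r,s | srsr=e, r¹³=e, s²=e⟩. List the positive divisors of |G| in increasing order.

|G| = 26 = 2 · 13. By Lagrange's theorem the order of any subgroup divides 26; the divisors of 26 are 1, 2, 13, 26.

Answer: 1, 2, 13, 26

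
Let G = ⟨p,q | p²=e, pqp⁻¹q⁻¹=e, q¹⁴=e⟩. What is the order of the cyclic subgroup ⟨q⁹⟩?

|⟨q⁹⟩| equals the order of q⁹. Compute successive powers until reaching e:
  (q⁹)¹ = q⁹, (q⁹)² = q⁴, (q⁹)³ = q¹³, (q⁹)⁴ = q⁸, (q⁹)⁵ = q³, (q⁹)⁶ = q¹², (q⁹)⁷ = q⁷, (q⁹)⁸ = q², (q⁹)⁹ = q¹¹, (q⁹)¹⁰ = q⁶, (q⁹)¹¹ = q, (q⁹)¹² = q¹⁰, (q⁹)¹³ = q⁵, (q⁹)¹⁴ = e.
The smallest positive k with (q⁹)ᵏ = e is 14, so |⟨q⁹⟩| = 14.

Answer: 14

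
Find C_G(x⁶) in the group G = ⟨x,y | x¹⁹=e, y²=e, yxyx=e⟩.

⟨x⁶⟩ ⊆ C_G(x⁶) since powers of x⁶ commute with x⁶; so |C_G(x⁶)| ≥ |⟨x⁶⟩| = 19.
By orbit–stabilizer, |C_G(x⁶)| = |G| / |conj. class of x⁶| = 38 / 2 = 19.
The 19 elements commuting with x⁶ are {e, x, x², x³, x⁴, x⁵, x⁶, x⁷, x⁸, x⁹, x¹⁰, x¹¹, x¹², x¹³, x¹⁴, x¹⁵, x¹⁶, x¹⁷, x¹⁸}.

Answer: {e, x, x², x³, x⁴, x⁵, x⁶, x⁷, x⁸, x⁹, x¹⁰, x¹¹, x¹², x¹³, x¹⁴, x¹⁵, x¹⁶, x¹⁷, x¹⁸}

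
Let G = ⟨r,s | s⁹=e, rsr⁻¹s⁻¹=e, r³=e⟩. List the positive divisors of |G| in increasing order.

|G| = 27 = 3³. By Lagrange's theorem the order of any subgroup divides 27; the divisors of 27 are 1, 3, 9, 27.

Answer: 1, 3, 9, 27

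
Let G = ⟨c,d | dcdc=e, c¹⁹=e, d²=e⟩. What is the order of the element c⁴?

Compute successive powers until reaching e:
  (c⁴)¹ = c⁴, (c⁴)² = c⁸, (c⁴)³ = c¹², (c⁴)⁴ = c¹⁶, (c⁴)⁵ = c, (c⁴)⁶ = c⁵, (c⁴)⁷ = c⁹, (c⁴)⁸ = c¹³, (c⁴)⁹ = c¹⁷, (c⁴)¹⁰ = c², (c⁴)¹¹ = c⁶, (c⁴)¹² = c¹⁰, (c⁴)¹³ = c¹⁴, (c⁴)¹⁴ = c¹⁸, (c⁴)¹⁵ = c³, (c⁴)¹⁶ = c⁷, (c⁴)¹⁷ = c¹¹, (c⁴)¹⁸ = c¹⁵, (c⁴)¹⁹ = e.
The smallest positive k with (c⁴)ᵏ = e is 19.

Answer: 19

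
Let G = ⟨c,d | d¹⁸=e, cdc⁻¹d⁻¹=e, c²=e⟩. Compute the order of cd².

Compute successive powers until reaching e:
  (cd²)¹ = cd², (cd²)² = d⁴, (cd²)³ = cd⁶, (cd²)⁴ = d⁸, (cd²)⁵ = cd¹⁰, (cd²)⁶ = d¹², (cd²)⁷ = cd¹⁴, (cd²)⁸ = d¹⁶, (cd²)⁹ = c, (cd²)¹⁰ = d², (cd²)¹¹ = cd⁴, (cd²)¹² = d⁶, (cd²)¹³ = cd⁸, (cd²)¹⁴ = d¹⁰, (cd²)¹⁵ = cd¹², (cd²)¹⁶ = d¹⁴, (cd²)¹⁷ = cd¹⁶, (cd²)¹⁸ = e.
The smallest positive k with (cd²)ᵏ = e is 18.

Answer: 18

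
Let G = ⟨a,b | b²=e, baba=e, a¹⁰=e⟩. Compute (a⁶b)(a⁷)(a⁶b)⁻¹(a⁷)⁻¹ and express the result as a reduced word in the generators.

[(a⁶b), (a⁷)] = (a⁶b)·(a⁷)·(a⁶b)⁻¹·(a⁷)⁻¹.
  (a⁶b) · (a⁷) = a⁹b
  (a⁹b) · (a⁶b) = a³
  (a³) · (a³) = a⁶

Answer: a⁶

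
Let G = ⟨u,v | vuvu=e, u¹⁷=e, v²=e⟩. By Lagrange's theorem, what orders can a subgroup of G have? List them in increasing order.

|G| = 34 = 2 · 17. By Lagrange's theorem the order of any subgroup divides 34; the divisors of 34 are 1, 2, 17, 34.

Answer: 1, 2, 17, 34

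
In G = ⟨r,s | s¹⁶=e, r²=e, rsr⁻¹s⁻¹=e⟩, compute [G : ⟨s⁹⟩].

First find ord(s⁹) by computing successive powers:
  (s⁹)¹ = s⁹, (s⁹)² = s², (s⁹)³ = s¹¹, (s⁹)⁴ = s⁴, (s⁹)⁵ = s¹³, (s⁹)⁶ = s⁶, (s⁹)⁷ = s¹⁵, (s⁹)⁸ = s⁸, (s⁹)⁹ = s, (s⁹)¹⁰ = s¹⁰, (s⁹)¹¹ = s³, (s⁹)¹² = s¹², (s⁹)¹³ = s⁵, (s⁹)¹⁴ = s¹⁴, (s⁹)¹⁵ = s⁷, (s⁹)¹⁶ = e.
So |⟨s⁹⟩| = ord(s⁹) = 16. With |G| = 32, by Lagrange [G : ⟨s⁹⟩] = 32/16 = 2.

Answer: 2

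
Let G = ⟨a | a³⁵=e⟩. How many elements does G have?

G is generated by a single element, so G is cyclic. The relator gives a³⁵ = e and no smaller power is forced to be e, so the 35 powers {a, e, a², a³, a⁴, a⁵, a⁶, a⁷, a⁸, a⁹, a²², a²³, a²¹, a²⁰, a²⁴, a²⁵, a²⁶, a²⁷, a²⁸, a²⁹, a³², a³³, a³¹, a³⁰, a³⁴, a¹², a¹³, a¹¹, a¹⁰, a¹⁴, a¹⁵, a¹⁶, a¹⁷, a¹⁸, a¹⁹} are distinct. Hence |G| = 35.

Answer: 35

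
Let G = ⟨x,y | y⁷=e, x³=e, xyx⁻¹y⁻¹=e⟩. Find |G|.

Enumerate words in the generators, reducing via the relations: the distinct elements are
  {e, x, y, xy, x², y², y³, y⁴, y⁵, y⁶, xy², xy³, xy⁴, xy⁵, xy⁶, x²y, x²y², x²y³, x²y⁴, x²y⁵, x²y⁶}.
No further products give new elements, so |G| = 21.

Answer: 21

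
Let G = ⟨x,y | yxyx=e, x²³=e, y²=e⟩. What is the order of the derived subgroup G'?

G' = [G, G] is generated by all commutators. The generator-pair commutators are: [x, y] = x².
The subgroup they normally generate is {e, x, x², x³, x⁴, x⁵, x⁶, x⁷, x⁸, x⁹, x¹⁰, x¹¹, x¹², x¹³, x¹⁴, x¹⁵, x¹⁶, x¹⁷, x¹⁸, x¹⁹, x²⁰, x²¹, x²²}, of order 23.
Check: |G/G'| = 46/23 = 2 is the order of the abelianisation.

Answer: 23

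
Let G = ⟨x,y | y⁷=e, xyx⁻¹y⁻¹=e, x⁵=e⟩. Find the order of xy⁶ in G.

Compute successive powers until reaching e:
  (xy⁶)¹ = xy⁶, (xy⁶)² = x²y⁵, (xy⁶)³ = x³y⁴, (xy⁶)⁴ = x⁴y³, (xy⁶)⁵ = y², (xy⁶)⁶ = xy, (xy⁶)⁷ = x², (xy⁶)⁸ = x³y⁶, (xy⁶)⁹ = x⁴y⁵, (xy⁶)¹⁰ = y⁴, (xy⁶)¹¹ = xy³, (xy⁶)¹² = x²y², (xy⁶)¹³ = x³y, (xy⁶)¹⁴ = x⁴, (xy⁶)¹⁵ = y⁶, (xy⁶)¹⁶ = xy⁵, (xy⁶)¹⁷ = x²y⁴, (xy⁶)¹⁸ = x³y³, (xy⁶)¹⁹ = x⁴y², (xy⁶)²⁰ = y, (xy⁶)²¹ = x, (xy⁶)²² = x²y⁶, (xy⁶)²³ = x³y⁵, (xy⁶)²⁴ = x⁴y⁴, (xy⁶)²⁵ = y³, (xy⁶)²⁶ = xy², (xy⁶)²⁷ = x²y, (xy⁶)²⁸ = x³, (xy⁶)²⁹ = x⁴y⁶, (xy⁶)³⁰ = y⁵, (xy⁶)³¹ = xy⁴, (xy⁶)³² = x²y³, (xy⁶)³³ = x³y², (xy⁶)³⁴ = x⁴y, (xy⁶)³⁵ = e.
The smallest positive k with (xy⁶)ᵏ = e is 35.

Answer: 35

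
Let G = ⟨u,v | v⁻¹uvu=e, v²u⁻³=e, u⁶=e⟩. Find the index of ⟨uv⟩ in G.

First find ord(uv) by computing successive powers:
  (uv)¹ = uv, (uv)² = u³, (uv)³ = uv⁻¹, (uv)⁴ = e.
So |⟨uv⟩| = ord(uv) = 4. With |G| = 12, by Lagrange [G : ⟨uv⟩] = 12/4 = 3.

Answer: 3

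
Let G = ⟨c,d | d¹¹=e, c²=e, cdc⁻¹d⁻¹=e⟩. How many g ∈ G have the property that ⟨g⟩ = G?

G is cyclic of order 22. An element generates G iff its order is 22, and a cyclic group of order 22 has exactly φ(22) = 10 such elements.

Answer: 10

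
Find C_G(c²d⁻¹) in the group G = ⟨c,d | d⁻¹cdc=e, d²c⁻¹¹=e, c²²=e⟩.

⟨c²d⁻¹⟩ ⊆ C_G(c²d⁻¹) since powers of c²d⁻¹ commute with c²d⁻¹; so |C_G(c²d⁻¹)| ≥ |⟨c²d⁻¹⟩| = 4.
By orbit–stabilizer, |C_G(c²d⁻¹)| = |G| / |conj. class of c²d⁻¹| = 44 / 11 = 4.
The 4 elements commuting with c²d⁻¹ are {e, c¹¹, c²d, c²d⁻¹}.

Answer: {e, c¹¹, c²d, c²d⁻¹}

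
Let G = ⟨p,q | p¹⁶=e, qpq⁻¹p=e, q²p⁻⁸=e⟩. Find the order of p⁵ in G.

Compute successive powers until reaching e:
  (p⁵)¹ = p⁵, (p⁵)² = p¹⁰, (p⁵)³ = p¹⁵, (p⁵)⁴ = p⁴, (p⁵)⁵ = p⁹, (p⁵)⁶ = p¹⁴, (p⁵)⁷ = p³, (p⁵)⁸ = p⁸, (p⁵)⁹ = p¹³, (p⁵)¹⁰ = p², (p⁵)¹¹ = p⁷, (p⁵)¹² = p¹², (p⁵)¹³ = p, (p⁵)¹⁴ = p⁶, (p⁵)¹⁵ = p¹¹, (p⁵)¹⁶ = e.
The smallest positive k with (p⁵)ᵏ = e is 16.

Answer: 16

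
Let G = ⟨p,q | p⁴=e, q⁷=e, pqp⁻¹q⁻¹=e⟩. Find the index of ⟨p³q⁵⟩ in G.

First find ord(p³q⁵) by computing successive powers:
  (p³q⁵)¹ = p³q⁵, (p³q⁵)² = p²q³, (p³q⁵)³ = pq, (p³q⁵)⁴ = q⁶, (p³q⁵)⁵ = p³q⁴, (p³q⁵)⁶ = p²q², (p³q⁵)⁷ = p, (p³q⁵)⁸ = q⁵, (p³q⁵)⁹ = p³q³, (p³q⁵)¹⁰ = p²q, (p³q⁵)¹¹ = pq⁶, (p³q⁵)¹² = q⁴, (p³q⁵)¹³ = p³q², (p³q⁵)¹⁴ = p², (p³q⁵)¹⁵ = pq⁵, (p³q⁵)¹⁶ = q³, (p³q⁵)¹⁷ = p³q, (p³q⁵)¹⁸ = p²q⁶, (p³q⁵)¹⁹ = pq⁴, (p³q⁵)²⁰ = q², (p³q⁵)²¹ = p³, (p³q⁵)²² = p²q⁵, (p³q⁵)²³ = pq³, (p³q⁵)²⁴ = q, (p³q⁵)²⁵ = p³q⁶, (p³q⁵)²⁶ = p²q⁴, (p³q⁵)²⁷ = pq², (p³q⁵)²⁸ = e.
So |⟨p³q⁵⟩| = ord(p³q⁵) = 28. With |G| = 28, by Lagrange [G : ⟨p³q⁵⟩] = 28/28 = 1.

Answer: 1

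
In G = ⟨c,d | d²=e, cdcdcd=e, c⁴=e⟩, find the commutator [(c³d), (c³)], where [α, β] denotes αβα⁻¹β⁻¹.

[(c³d), (c³)] = (c³d)·(c³)·(c³d)⁻¹·(c³)⁻¹.
  (c³d) · (c³) = c³dc³
  (c³dc³) · (dc) = dc²
  (dc²) · c = dc³

Answer: dc³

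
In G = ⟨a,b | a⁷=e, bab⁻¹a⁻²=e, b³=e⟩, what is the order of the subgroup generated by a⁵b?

|⟨a⁵b⟩| equals the order of a⁵b. Compute successive powers until reaching e:
  (a⁵b)¹ = a⁵b, (a⁵b)² = ab², (a⁵b)³ = e.
The smallest positive k with (a⁵b)ᵏ = e is 3, so |⟨a⁵b⟩| = 3.

Answer: 3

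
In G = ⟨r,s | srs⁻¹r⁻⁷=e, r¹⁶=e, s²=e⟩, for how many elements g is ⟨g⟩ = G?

⟨g⟩ = G would require ord(g) = |G| = 32, but the maximum element order in G is 16 < 32. So G is not cyclic and no single element generates it: the count is 0.

Answer: 0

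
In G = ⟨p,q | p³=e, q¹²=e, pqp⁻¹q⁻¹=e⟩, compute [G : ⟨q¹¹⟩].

First find ord(q¹¹) by computing successive powers:
  (q¹¹)¹ = q¹¹, (q¹¹)² = q¹⁰, (q¹¹)³ = q⁹, (q¹¹)⁴ = q⁸, (q¹¹)⁵ = q⁷, (q¹¹)⁶ = q⁶, (q¹¹)⁷ = q⁵, (q¹¹)⁸ = q⁴, (q¹¹)⁹ = q³, (q¹¹)¹⁰ = q², (q¹¹)¹¹ = q, (q¹¹)¹² = e.
So |⟨q¹¹⟩| = ord(q¹¹) = 12. With |G| = 36, by Lagrange [G : ⟨q¹¹⟩] = 36/12 = 3.

Answer: 3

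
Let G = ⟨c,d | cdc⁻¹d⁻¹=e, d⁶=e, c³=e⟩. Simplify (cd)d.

Compute (cd) · d by multiplying left to right and reducing via the relations at each step:
  (cd) · d = cd²

Answer: cd²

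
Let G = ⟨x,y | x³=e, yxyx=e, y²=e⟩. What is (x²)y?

Compute (x²) · y by multiplying left to right and reducing via the relations at each step:
  (x²) · y = x²y

Answer: x²y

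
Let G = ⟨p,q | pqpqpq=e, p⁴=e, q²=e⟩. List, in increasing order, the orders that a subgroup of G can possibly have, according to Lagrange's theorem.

|G| = 24 = 2³ · 3. By Lagrange's theorem the order of any subgroup divides 24; the divisors of 24 are 1, 2, 3, 4, 6, 8, 12, 24.

Answer: 1, 2, 3, 4, 6, 8, 12, 24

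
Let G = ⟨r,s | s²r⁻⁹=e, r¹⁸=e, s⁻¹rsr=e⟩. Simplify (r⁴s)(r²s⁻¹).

Compute (r⁴s) · (r²s⁻¹) by multiplying left to right and reducing via the relations at each step:
  (r⁴s) · r² = r²s
  (r²s) · s⁻¹ = r²

Answer: r²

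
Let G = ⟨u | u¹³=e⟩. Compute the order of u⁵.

Compute successive powers until reaching e:
  (u⁵)¹ = u⁵, (u⁵)² = u¹⁰, (u⁵)³ = u², (u⁵)⁴ = u⁷, (u⁵)⁵ = u¹², (u⁵)⁶ = u⁴, (u⁵)⁷ = u⁹, (u⁵)⁸ = u, (u⁵)⁹ = u⁶, (u⁵)¹⁰ = u¹¹, (u⁵)¹¹ = u³, (u⁵)¹² = u⁸, (u⁵)¹³ = e.
The smallest positive k with (u⁵)ᵏ = e is 13.

Answer: 13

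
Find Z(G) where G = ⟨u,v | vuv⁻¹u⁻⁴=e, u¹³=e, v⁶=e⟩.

An element z ∈ Z(G) iff z commutes with every generator.
For example e is central: e·u = u = u·e; e·v = v = v·e.
Whereas u ∉ Z(G) since u·v = uv ≠ u⁴v = v·u.
Checking each of the 78 elements this way gives Z(G) = {e}, of order 1.

Answer: {e}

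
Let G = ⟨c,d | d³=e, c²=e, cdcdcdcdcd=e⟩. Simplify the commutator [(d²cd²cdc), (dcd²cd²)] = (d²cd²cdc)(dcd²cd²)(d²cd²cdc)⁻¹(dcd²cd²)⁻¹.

[(d²cd²cdc), (dcd²cd²)] = (d²cd²cdc)·(dcd²cd²)·(d²cd²cdc)⁻¹·(dcd²cd²)⁻¹.
  (d²cd²cdc) · (dcd²cd²) = dcd²cdcd²cd
  (dcd²cdcd²cd) · (cd²cdcd) = cdcd²cd²
  (cdcd²cd²) · (dcdcd²) = c

Answer: c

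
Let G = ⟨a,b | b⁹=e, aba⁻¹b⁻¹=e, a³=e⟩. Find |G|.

Enumerate words in the generators, reducing via the relations: the distinct elements are
  {a, b, e, ab, a², b², b³, b⁴, b⁵, b⁶, b⁷, b⁸, ab², ab³, ab⁴, ab⁵, ab⁶, ab⁷, ab⁸, a²b, a²b², a²b³, a²b⁴, a²b⁵, a²b⁶, a²b⁷, a²b⁸}.
No further products give new elements, so |G| = 27.

Answer: 27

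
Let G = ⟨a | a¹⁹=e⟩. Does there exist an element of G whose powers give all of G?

|G| = 19. The element a has order 19 (its powers give 19 distinct elements), so ⟨a⟩ = G and G is cyclic.

Answer: Yes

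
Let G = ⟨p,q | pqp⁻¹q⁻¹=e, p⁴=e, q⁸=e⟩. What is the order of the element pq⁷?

Compute successive powers until reaching e:
  (pq⁷)¹ = pq⁷, (pq⁷)² = p²q⁶, (pq⁷)³ = p³q⁵, (pq⁷)⁴ = q⁴, (pq⁷)⁵ = pq³, (pq⁷)⁶ = p²q², (pq⁷)⁷ = p³q, (pq⁷)⁸ = e.
The smallest positive k with (pq⁷)ᵏ = e is 8.

Answer: 8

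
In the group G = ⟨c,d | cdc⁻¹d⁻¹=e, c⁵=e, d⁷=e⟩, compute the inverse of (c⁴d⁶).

The order of (c⁴d⁶) is 35 (smallest k with (c⁴d⁶)ᵏ = e), so (c⁴d⁶)⁻¹ = (c⁴d⁶)³⁴ = cd.
Check: (c⁴d⁶) · (cd) → (c⁴d⁶) · c = d⁶;   (d⁶) · d = e, giving e as required.

Answer: cd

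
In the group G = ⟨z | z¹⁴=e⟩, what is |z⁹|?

Compute successive powers until reaching e:
  (z⁹)¹ = z⁹, (z⁹)² = z⁴, (z⁹)³ = z¹³, (z⁹)⁴ = z⁸, (z⁹)⁵ = z³, (z⁹)⁶ = z¹², (z⁹)⁷ = z⁷, (z⁹)⁸ = z², (z⁹)⁹ = z¹¹, (z⁹)¹⁰ = z⁶, (z⁹)¹¹ = z, (z⁹)¹² = z¹⁰, (z⁹)¹³ = z⁵, (z⁹)¹⁴ = e.
The smallest positive k with (z⁹)ᵏ = e is 14.

Answer: 14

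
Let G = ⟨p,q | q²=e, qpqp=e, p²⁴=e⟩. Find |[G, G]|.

G' = [G, G] is generated by all commutators. The generator-pair commutators are: [p, q] = p².
The subgroup they normally generate is {e, p², p⁴, p⁶, p⁸, p¹⁰, p¹², p¹⁴, p¹⁶, p¹⁸, p²⁰, p²²}, of order 12.
Check: |G/G'| = 48/12 = 4 is the order of the abelianisation.

Answer: 12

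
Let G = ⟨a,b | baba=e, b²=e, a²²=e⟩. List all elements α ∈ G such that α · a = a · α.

⟨a⟩ ⊆ C_G(a) since powers of a commute with a; so |C_G(a)| ≥ |⟨a⟩| = 22.
By orbit–stabilizer, |C_G(a)| = |G| / |conj. class of a| = 44 / 2 = 22.
The 22 elements commuting with a are {e, a, a², a³, a⁴, a⁵, a⁶, a⁷, a⁸, a⁹, a¹⁰, a¹¹, a¹², a¹³, a¹⁴, a¹⁵, a¹⁶, a¹⁷, a¹⁸, a¹⁹, a²⁰, a²¹}.

Answer: {e, a, a², a³, a⁴, a⁵, a⁶, a⁷, a⁸, a⁹, a¹⁰, a¹¹, a¹², a¹³, a¹⁴, a¹⁵, a¹⁶, a¹⁷, a¹⁸, a¹⁹, a²⁰, a²¹}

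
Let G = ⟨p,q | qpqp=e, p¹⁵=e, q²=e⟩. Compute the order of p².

Compute successive powers until reaching e:
  (p²)¹ = p², (p²)² = p⁴, (p²)³ = p⁶, (p²)⁴ = p⁸, (p²)⁵ = p¹⁰, (p²)⁶ = p¹², (p²)⁷ = p¹⁴, (p²)⁸ = p, (p²)⁹ = p³, (p²)¹⁰ = p⁵, (p²)¹¹ = p⁷, (p²)¹² = p⁹, (p²)¹³ = p¹¹, (p²)¹⁴ = p¹³, (p²)¹⁵ = e.
The smallest positive k with (p²)ᵏ = e is 15.

Answer: 15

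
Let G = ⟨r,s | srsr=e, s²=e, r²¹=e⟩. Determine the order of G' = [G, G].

G' = [G, G] is generated by all commutators. The generator-pair commutators are: [r, s] = r².
The subgroup they normally generate is {e, r, r², r³, r⁴, r⁵, r⁶, r⁷, r⁸, r⁹, r¹⁰, r¹¹, r¹², r¹³, r¹⁴, r¹⁵, r¹⁶, r¹⁷, r¹⁸, r¹⁹, r²⁰}, of order 21.
Check: |G/G'| = 42/21 = 2 is the order of the abelianisation.

Answer: 21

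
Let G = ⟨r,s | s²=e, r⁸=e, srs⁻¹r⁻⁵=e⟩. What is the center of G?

An element z ∈ Z(G) iff z commutes with every generator.
For example r² is central: (r²)·r = r³ = r·(r²); (r²)·s = r²s = s·(r²).
Whereas r ∉ Z(G) since r·s = rs ≠ r⁵s = s·r.
Checking each of the 16 elements this way gives Z(G) = {e, r², r⁴, r⁶}, of order 4.

Answer: {e, r², r⁴, r⁶}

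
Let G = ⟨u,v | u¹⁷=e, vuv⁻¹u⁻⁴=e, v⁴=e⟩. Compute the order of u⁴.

Compute successive powers until reaching e:
  (u⁴)¹ = u⁴, (u⁴)² = u⁸, (u⁴)³ = u¹², (u⁴)⁴ = u¹⁶, (u⁴)⁵ = u³, (u⁴)⁶ = u⁷, (u⁴)⁷ = u¹¹, (u⁴)⁸ = u¹⁵, (u⁴)⁹ = u², (u⁴)¹⁰ = u⁶, (u⁴)¹¹ = u¹⁰, (u⁴)¹² = u¹⁴, (u⁴)¹³ = u, (u⁴)¹⁴ = u⁵, (u⁴)¹⁵ = u⁹, (u⁴)¹⁶ = u¹³, (u⁴)¹⁷ = e.
The smallest positive k with (u⁴)ᵏ = e is 17.

Answer: 17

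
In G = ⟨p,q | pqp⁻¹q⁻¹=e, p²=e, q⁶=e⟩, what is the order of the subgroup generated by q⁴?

|⟨q⁴⟩| equals the order of q⁴. Compute successive powers until reaching e:
  (q⁴)¹ = q⁴, (q⁴)² = q², (q⁴)³ = e.
The smallest positive k with (q⁴)ᵏ = e is 3, so |⟨q⁴⟩| = 3.

Answer: 3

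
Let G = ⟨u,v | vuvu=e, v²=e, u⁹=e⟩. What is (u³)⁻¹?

The order of (u³) is 3 (smallest k with (u³)ᵏ = e), so (u³)⁻¹ = (u³)² = u⁶.
Check: (u³) · (u⁶) → (u³) · u⁶ = e, giving e as required.

Answer: u⁶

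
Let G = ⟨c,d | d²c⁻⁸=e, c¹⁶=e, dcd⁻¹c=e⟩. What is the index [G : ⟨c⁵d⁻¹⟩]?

First find ord(c⁵d⁻¹) by computing successive powers:
  (c⁵d⁻¹)¹ = c⁵d⁻¹, (c⁵d⁻¹)² = c⁸, (c⁵d⁻¹)³ = c⁵d, (c⁵d⁻¹)⁴ = e.
So |⟨c⁵d⁻¹⟩| = ord(c⁵d⁻¹) = 4. With |G| = 32, by Lagrange [G : ⟨c⁵d⁻¹⟩] = 32/4 = 8.

Answer: 8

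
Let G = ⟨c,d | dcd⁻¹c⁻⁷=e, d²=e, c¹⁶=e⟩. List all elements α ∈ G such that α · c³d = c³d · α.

⟨c³d⟩ ⊆ C_G(c³d) since powers of c³d commute with c³d; so |C_G(c³d)| ≥ |⟨c³d⟩| = 4.
By orbit–stabilizer, |C_G(c³d)| = |G| / |conj. class of c³d| = 32 / 8 = 4.
The 4 elements commuting with c³d are {e, c⁸, c³d, c¹¹d}.

Answer: {e, c⁸, c³d, c¹¹d}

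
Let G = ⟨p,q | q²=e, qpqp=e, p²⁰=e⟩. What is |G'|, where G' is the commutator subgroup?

G' = [G, G] is generated by all commutators. The generator-pair commutators are: [p, q] = p².
The subgroup they normally generate is {e, p², p⁴, p⁶, p⁸, p¹⁰, p¹², p¹⁴, p¹⁶, p¹⁸}, of order 10.
Check: |G/G'| = 40/10 = 4 is the order of the abelianisation.

Answer: 10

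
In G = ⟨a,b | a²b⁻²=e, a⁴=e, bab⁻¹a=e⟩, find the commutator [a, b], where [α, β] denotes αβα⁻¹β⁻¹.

[a, b] = a·b·a⁻¹·b⁻¹.
  a · b = ab
  (ab) · (a³) = b⁻¹
  (b⁻¹) · (b⁻¹) = a²

Answer: a²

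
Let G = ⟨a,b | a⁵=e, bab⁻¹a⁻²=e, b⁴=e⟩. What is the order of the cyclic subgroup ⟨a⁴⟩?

|⟨a⁴⟩| equals the order of a⁴. Compute successive powers until reaching e:
  (a⁴)¹ = a⁴, (a⁴)² = a³, (a⁴)³ = a², (a⁴)⁴ = a, (a⁴)⁵ = e.
The smallest positive k with (a⁴)ᵏ = e is 5, so |⟨a⁴⟩| = 5.

Answer: 5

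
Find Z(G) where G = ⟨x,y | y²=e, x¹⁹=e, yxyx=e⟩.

An element z ∈ Z(G) iff z commutes with every generator.
For example e is central: e·x = x = x·e; e·y = y = y·e.
Whereas x ∉ Z(G) since x·y = xy ≠ x¹⁸y = y·x.
Checking each of the 38 elements this way gives Z(G) = {e}, of order 1.

Answer: {e}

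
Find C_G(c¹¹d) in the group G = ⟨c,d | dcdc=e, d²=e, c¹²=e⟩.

⟨c¹¹d⟩ ⊆ C_G(c¹¹d) since powers of c¹¹d commute with c¹¹d; so |C_G(c¹¹d)| ≥ |⟨c¹¹d⟩| = 2.
By orbit–stabilizer, |C_G(c¹¹d)| = |G| / |conj. class of c¹¹d| = 24 / 6 = 4.
The 4 elements commuting with c¹¹d are {e, c⁶, c¹¹d, c⁵d}.

Answer: {e, c⁶, c¹¹d, c⁵d}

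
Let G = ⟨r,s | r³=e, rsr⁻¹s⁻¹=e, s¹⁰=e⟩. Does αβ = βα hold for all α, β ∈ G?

Each pair of generators commutes: r·s = rs = s·r. Since the generators pairwise commute, every element of G commutes with every other, so G is abelian.

Answer: Yes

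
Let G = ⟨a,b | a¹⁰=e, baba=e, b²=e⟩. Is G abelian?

a·b = ab but b·a = a⁹b, so a·b ≠ b·a and G is not abelian.

Answer: No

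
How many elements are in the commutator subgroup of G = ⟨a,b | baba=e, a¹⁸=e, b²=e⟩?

G' = [G, G] is generated by all commutators. The generator-pair commutators are: [a, b] = a².
The subgroup they normally generate is {e, a², a⁴, a⁶, a⁸, a¹⁰, a¹², a¹⁴, a¹⁶}, of order 9.
Check: |G/G'| = 36/9 = 4 is the order of the abelianisation.

Answer: 9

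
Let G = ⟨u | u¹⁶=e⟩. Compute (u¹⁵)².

Compute successive powers of (u¹⁵), reducing at each step:
  (u¹⁵)²: (u¹⁵) · u¹⁵ = u¹⁴

Answer: u¹⁴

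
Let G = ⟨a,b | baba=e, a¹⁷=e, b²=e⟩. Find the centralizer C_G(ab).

⟨ab⟩ ⊆ C_G(ab) since powers of ab commute with ab; so |C_G(ab)| ≥ |⟨ab⟩| = 2.
By orbit–stabilizer, |C_G(ab)| = |G| / |conj. class of ab| = 34 / 17 = 2.
The 2 elements commuting with ab are {e, ab}.

Answer: {e, ab}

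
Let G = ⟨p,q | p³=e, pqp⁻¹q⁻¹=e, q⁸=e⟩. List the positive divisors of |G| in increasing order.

|G| = 24 = 2³ · 3. By Lagrange's theorem the order of any subgroup divides 24; the divisors of 24 are 1, 2, 3, 4, 6, 8, 12, 24.

Answer: 1, 2, 3, 4, 6, 8, 12, 24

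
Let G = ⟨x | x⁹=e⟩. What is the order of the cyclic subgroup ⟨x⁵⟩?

|⟨x⁵⟩| equals the order of x⁵. Compute successive powers until reaching e:
  (x⁵)¹ = x⁵, (x⁵)² = x, (x⁵)³ = x⁶, (x⁵)⁴ = x², (x⁵)⁵ = x⁷, (x⁵)⁶ = x³, (x⁵)⁷ = x⁸, (x⁵)⁸ = x⁴, (x⁵)⁹ = e.
The smallest positive k with (x⁵)ᵏ = e is 9, so |⟨x⁵⟩| = 9.

Answer: 9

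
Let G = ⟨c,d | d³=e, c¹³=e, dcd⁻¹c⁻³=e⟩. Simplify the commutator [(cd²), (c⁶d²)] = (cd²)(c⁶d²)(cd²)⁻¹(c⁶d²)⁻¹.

[(cd²), (c⁶d²)] = (cd²)·(c⁶d²)·(cd²)⁻¹·(c⁶d²)⁻¹.
  (cd²) · (c⁶d²) = c³d
  (c³d) · (c¹⁰d) = c⁷d²
  (c⁷d²) · (c⁸d) = c

Answer: c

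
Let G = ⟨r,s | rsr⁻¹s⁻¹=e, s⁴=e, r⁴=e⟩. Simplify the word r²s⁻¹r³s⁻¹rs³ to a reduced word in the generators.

Multiply left to right, reducing at each step:
  (r²) · s⁻¹ = r²s³
  (r²s³) · r³ = rs³
  (rs³) · s⁻¹ = rs²
  (rs²) · r = r²s²
  (r²s²) · s³ = r²s

Answer: r²s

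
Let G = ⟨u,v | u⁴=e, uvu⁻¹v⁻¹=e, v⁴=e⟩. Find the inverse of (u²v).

The order of (u²v) is 4 (smallest k with (u²v)ᵏ = e), so (u²v)⁻¹ = (u²v)³ = u²v³.
Check: (u²v) · (u²v³) → (u²v) · u² = v;   v · v³ = e, giving e as required.

Answer: u²v³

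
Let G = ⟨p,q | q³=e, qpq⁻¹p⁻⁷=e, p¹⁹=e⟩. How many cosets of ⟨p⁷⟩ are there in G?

First find ord(p⁷) by computing successive powers:
  (p⁷)¹ = p⁷, (p⁷)² = p¹⁴, (p⁷)³ = p², (p⁷)⁴ = p⁹, (p⁷)⁵ = p¹⁶, (p⁷)⁶ = p⁴, (p⁷)⁷ = p¹¹, (p⁷)⁸ = p¹⁸, (p⁷)⁹ = p⁶, (p⁷)¹⁰ = p¹³, (p⁷)¹¹ = p, (p⁷)¹² = p⁸, (p⁷)¹³ = p¹⁵, (p⁷)¹⁴ = p³, (p⁷)¹⁵ = p¹⁰, (p⁷)¹⁶ = p¹⁷, (p⁷)¹⁷ = p⁵, (p⁷)¹⁸ = p¹², (p⁷)¹⁹ = e.
So |⟨p⁷⟩| = ord(p⁷) = 19. With |G| = 57, by Lagrange [G : ⟨p⁷⟩] = 57/19 = 3.

Answer: 3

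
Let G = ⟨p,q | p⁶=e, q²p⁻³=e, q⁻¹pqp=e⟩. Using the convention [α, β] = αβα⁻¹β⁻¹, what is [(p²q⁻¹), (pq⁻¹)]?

[(p²q⁻¹), (pq⁻¹)] = (p²q⁻¹)·(pq⁻¹)·(p²q⁻¹)⁻¹·(pq⁻¹)⁻¹.
  (p²q⁻¹) · (pq⁻¹) = p⁴
  (p⁴) · (p²q) = q
  q · (pq) = p²

Answer: p²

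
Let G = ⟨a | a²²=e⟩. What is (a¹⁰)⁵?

Compute successive powers of (a¹⁰), reducing at each step:
  (a¹⁰)²: (a¹⁰) · a¹⁰ = a²⁰
  (a¹⁰)³: (a²⁰) · a¹⁰ = a⁸
  (a¹⁰)⁴: (a⁸) · a¹⁰ = a¹⁸
  (a¹⁰)⁵: (a¹⁸) · a¹⁰ = a⁶

Answer: a⁶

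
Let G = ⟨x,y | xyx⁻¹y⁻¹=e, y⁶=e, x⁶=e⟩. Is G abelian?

Each pair of generators commutes: x·y = xy = y·x. Since the generators pairwise commute, every element of G commutes with every other, so G is abelian.

Answer: Yes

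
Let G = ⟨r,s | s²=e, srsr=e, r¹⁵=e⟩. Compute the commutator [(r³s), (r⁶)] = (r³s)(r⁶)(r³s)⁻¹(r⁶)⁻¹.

[(r³s), (r⁶)] = (r³s)·(r⁶)·(r³s)⁻¹·(r⁶)⁻¹.
  (r³s) · (r⁶) = r¹²s
  (r¹²s) · (r³s) = r⁹
  (r⁹) · (r⁹) = r³

Answer: r³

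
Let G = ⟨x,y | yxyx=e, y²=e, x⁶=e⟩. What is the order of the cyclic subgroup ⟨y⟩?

|⟨y⟩| equals the order of y. Compute successive powers until reaching e:
  y¹ = y, y² = e.
The smallest positive k with yᵏ = e is 2, so |⟨y⟩| = 2.

Answer: 2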